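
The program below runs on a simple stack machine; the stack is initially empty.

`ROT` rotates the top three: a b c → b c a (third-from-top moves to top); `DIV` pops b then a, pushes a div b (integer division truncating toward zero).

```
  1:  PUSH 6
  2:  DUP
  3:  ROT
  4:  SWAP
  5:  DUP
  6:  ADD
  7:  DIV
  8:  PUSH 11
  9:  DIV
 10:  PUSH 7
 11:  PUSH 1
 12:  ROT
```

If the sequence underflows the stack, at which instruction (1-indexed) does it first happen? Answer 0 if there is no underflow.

PUSH 6 -> [6]
DUP    -> [6, 6]
ROT  — needs 3 operands, stack has 2 → underflow

3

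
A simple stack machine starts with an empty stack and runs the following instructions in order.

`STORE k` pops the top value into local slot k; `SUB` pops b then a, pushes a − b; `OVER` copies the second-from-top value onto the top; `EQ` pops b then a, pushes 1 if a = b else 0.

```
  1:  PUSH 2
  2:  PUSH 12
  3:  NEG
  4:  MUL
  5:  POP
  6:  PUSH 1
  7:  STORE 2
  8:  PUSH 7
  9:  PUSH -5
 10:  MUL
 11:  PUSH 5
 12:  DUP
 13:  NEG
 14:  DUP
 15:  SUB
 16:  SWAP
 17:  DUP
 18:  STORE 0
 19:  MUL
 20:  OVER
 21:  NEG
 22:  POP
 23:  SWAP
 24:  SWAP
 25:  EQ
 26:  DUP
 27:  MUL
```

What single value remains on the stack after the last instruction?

PUSH 2  → [2]
PUSH 12 → [2, 12]
NEG     → [2, -12]
MUL     → [-24]
POP     → []
PUSH 1  → [1]
STORE 2 → []
PUSH 7  → [7]
PUSH -5 → [7, -5]
MUL     → [-35]
PUSH 5  → [-35, 5]
DUP     → [-35, 5, 5]
NEG     → [-35, 5, -5]
DUP     → [-35, 5, -5, -5]
SUB     → [-35, 5, 0]
SWAP    → [-35, 0, 5]
DUP     → [-35, 0, 5, 5]
STORE 0 → [-35, 0, 5]
MUL     → [-35, 0]
OVER    → [-35, 0, -35]
NEG     → [-35, 0, 35]
POP     → [-35, 0]
SWAP    → [0, -35]
SWAP    → [-35, 0]
EQ      → [0]
DUP     → [0, 0]
MUL     → [0]

0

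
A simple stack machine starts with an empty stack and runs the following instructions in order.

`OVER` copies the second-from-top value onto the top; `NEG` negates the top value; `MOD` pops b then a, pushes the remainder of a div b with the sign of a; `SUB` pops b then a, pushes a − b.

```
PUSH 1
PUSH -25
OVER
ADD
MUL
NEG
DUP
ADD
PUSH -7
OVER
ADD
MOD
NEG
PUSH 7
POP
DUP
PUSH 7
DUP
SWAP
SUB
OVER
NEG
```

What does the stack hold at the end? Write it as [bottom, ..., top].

PUSH 1    [1]
PUSH -25  [1, -25]
OVER      [1, -25, 1]
ADD       [1, -24]
MUL       [-24]
NEG       [24]
DUP       [24, 24]
ADD       [48]
PUSH -7   [48, -7]
OVER      [48, -7, 48]
ADD       [48, 41]
MOD       [7]
NEG       [-7]
PUSH 7    [-7, 7]
POP       [-7]
DUP       [-7, -7]
PUSH 7    [-7, -7, 7]
DUP       [-7, -7, 7, 7]
SWAP      [-7, -7, 7, 7]
SUB       [-7, -7, 0]
OVER      [-7, -7, 0, -7]
NEG       [-7, -7, 0, 7]

[-7, -7, 0, 7]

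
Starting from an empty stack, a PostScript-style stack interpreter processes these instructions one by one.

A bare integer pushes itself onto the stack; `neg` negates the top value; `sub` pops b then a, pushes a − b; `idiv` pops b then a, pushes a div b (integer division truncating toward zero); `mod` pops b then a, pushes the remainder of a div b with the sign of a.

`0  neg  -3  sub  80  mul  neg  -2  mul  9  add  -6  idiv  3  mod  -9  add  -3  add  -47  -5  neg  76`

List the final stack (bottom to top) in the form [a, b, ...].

0     0
neg   0
-3    0 -3
sub   3
80    3 80
mul   240
neg   -240
-2    -240 -2
mul   480
9     480 9
add   489
-6    489 -6
idiv  -81
3     -81 3
mod   0
-9    0 -9
add   -9
-3    -9 -3
add   -12
-47   -12 -47
-5    -12 -47 -5
neg   -12 -47 5
76    -12 -47 5 76

[-12, -47, 5, 76]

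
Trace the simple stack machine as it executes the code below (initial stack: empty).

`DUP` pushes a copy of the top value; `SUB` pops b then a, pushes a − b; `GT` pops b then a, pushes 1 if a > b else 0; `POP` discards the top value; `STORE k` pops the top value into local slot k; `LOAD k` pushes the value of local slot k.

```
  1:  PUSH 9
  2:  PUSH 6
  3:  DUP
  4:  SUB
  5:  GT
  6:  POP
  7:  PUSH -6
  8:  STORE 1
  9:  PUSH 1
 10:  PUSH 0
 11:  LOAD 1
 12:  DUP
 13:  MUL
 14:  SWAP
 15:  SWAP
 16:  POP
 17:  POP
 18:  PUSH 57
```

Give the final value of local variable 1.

PUSH 9  -> [9]
PUSH 6  -> [9, 6]
DUP     -> [9, 6, 6]
SUB     -> [9, 0]
GT      -> [1]
POP     -> []
PUSH -6 -> [-6]
STORE 1 -> []
PUSH 1  -> [1]
PUSH 0  -> [1, 0]
LOAD 1  -> [1, 0, -6]
DUP     -> [1, 0, -6, -6]
MUL     -> [1, 0, 36]
SWAP    -> [1, 36, 0]
SWAP    -> [1, 0, 36]
POP     -> [1, 0]
POP     -> [1]
PUSH 57 -> [1, 57]

-6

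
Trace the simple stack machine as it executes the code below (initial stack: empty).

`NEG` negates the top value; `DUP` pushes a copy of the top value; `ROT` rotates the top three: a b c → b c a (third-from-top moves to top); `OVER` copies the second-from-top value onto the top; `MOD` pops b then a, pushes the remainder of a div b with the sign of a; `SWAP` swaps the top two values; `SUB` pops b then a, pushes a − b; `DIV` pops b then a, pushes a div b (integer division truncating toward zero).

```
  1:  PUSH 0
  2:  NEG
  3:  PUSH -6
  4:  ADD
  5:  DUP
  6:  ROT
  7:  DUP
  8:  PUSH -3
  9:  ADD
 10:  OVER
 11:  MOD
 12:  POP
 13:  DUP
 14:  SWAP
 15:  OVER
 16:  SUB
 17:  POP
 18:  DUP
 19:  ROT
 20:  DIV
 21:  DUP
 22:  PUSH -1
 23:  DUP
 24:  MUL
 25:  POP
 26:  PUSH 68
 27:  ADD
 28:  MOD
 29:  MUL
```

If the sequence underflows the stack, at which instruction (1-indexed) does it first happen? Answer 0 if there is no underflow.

6

PUSH 0  → [0]
NEG     → [0]
PUSH -6 → [0, -6]
ADD     → [-6]
DUP     → [-6, -6]
ROT  — needs 3 operands, stack has 2 → underflow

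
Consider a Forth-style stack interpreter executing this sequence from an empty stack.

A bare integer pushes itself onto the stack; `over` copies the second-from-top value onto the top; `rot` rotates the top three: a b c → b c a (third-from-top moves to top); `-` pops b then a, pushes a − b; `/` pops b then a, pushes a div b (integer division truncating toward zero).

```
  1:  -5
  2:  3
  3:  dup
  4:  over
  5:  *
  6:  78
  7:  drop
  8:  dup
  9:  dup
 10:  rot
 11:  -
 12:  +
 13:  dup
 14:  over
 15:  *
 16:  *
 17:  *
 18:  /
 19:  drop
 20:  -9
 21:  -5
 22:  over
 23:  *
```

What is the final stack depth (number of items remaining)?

2

-5   : [-5]
3    : [-5, 3]
dup  : [-5, 3, 3]
over : [-5, 3, 3, 3]
*    : [-5, 3, 9]
78   : [-5, 3, 9, 78]
drop : [-5, 3, 9]
dup  : [-5, 3, 9, 9]
dup  : [-5, 3, 9, 9, 9]
rot  : [-5, 3, 9, 9, 9]
-    : [-5, 3, 9, 0]
+    : [-5, 3, 9]
dup  : [-5, 3, 9, 9]
over : [-5, 3, 9, 9, 9]
*    : [-5, 3, 9, 81]
*    : [-5, 3, 729]
*    : [-5, 2187]
/    : [0]
drop : []
-9   : [-9]
-5   : [-9, -5]
over : [-9, -5, -9]
*    : [-9, 45]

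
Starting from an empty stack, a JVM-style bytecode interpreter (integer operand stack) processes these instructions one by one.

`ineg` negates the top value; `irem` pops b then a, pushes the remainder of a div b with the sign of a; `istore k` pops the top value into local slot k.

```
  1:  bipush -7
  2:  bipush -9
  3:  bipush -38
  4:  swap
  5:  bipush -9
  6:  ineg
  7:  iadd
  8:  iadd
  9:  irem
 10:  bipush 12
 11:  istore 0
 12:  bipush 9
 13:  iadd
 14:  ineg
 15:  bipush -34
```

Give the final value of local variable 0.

12

bipush -7  : [-7]
bipush -9  : [-7, -9]
bipush -38 : [-7, -9, -38]
swap       : [-7, -38, -9]
bipush -9  : [-7, -38, -9, -9]
ineg       : [-7, -38, -9, 9]
iadd       : [-7, -38, 0]
iadd       : [-7, -38]
irem       : [-7]
bipush 12  : [-7, 12]
istore 0   : [-7]
bipush 9   : [-7, 9]
iadd       : [2]
ineg       : [-2]
bipush -34 : [-2, -34]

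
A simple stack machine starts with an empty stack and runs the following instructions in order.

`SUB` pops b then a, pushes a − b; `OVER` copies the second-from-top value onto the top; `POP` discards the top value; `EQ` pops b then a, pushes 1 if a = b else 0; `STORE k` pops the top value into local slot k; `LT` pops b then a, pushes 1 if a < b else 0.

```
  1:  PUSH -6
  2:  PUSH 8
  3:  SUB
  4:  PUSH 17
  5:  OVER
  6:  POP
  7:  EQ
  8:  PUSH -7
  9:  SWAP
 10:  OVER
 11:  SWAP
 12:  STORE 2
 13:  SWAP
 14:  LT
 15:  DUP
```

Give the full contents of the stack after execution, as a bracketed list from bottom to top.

PUSH -6 -> -6
PUSH 8  -> -6 8
SUB     -> -14
PUSH 17 -> -14 17
OVER    -> -14 17 -14
POP     -> -14 17
EQ      -> 0
PUSH -7 -> 0 -7
SWAP    -> -7 0
OVER    -> -7 0 -7
SWAP    -> -7 -7 0
STORE 2 -> -7 -7
SWAP    -> -7 -7
LT      -> 0
DUP     -> 0 0

[0, 0]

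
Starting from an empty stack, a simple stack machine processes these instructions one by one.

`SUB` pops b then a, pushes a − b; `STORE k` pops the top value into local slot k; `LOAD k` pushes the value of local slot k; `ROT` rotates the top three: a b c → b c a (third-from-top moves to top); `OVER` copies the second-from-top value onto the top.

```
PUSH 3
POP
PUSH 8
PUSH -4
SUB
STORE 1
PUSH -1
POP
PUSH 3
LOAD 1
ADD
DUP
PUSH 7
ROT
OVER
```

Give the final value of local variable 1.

12

PUSH 3   [3]
POP      []
PUSH 8   [8]
PUSH -4  [8, -4]
SUB      [12]
STORE 1  []
PUSH -1  [-1]
POP      []
PUSH 3   [3]
LOAD 1   [3, 12]
ADD      [15]
DUP      [15, 15]
PUSH 7   [15, 15, 7]
ROT      [15, 7, 15]
OVER     [15, 7, 15, 7]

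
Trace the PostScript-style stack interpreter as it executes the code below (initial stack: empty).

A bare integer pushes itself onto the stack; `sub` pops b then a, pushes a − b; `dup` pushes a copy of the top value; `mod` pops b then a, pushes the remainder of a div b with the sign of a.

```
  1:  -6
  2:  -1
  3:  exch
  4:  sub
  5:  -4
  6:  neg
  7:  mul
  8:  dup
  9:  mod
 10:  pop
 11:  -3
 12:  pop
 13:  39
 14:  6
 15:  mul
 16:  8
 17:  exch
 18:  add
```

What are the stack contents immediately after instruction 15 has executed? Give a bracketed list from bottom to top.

-6   → [-6]
-1   → [-6, -1]
exch → [-1, -6]
sub  → [5]
-4   → [5, -4]
neg  → [5, 4]
mul  → [20]
dup  → [20, 20]
mod  → [0]
pop  → []
-3   → [-3]
pop  → []
39   → [39]
6    → [39, 6]
mul  → [234]

[234]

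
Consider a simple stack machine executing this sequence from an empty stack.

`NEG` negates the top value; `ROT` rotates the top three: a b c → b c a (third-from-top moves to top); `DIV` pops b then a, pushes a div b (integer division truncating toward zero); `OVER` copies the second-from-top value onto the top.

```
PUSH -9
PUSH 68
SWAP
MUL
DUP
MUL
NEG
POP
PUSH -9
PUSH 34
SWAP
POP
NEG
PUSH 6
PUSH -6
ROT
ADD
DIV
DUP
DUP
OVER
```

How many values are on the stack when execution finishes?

4

PUSH -9 → -9
PUSH 68 → -9 68
SWAP    → 68 -9
MUL     → -612
DUP     → -612 -612
MUL     → 374544
NEG     → -374544
POP     → (empty)
PUSH -9 → -9
PUSH 34 → -9 34
SWAP    → 34 -9
POP     → 34
NEG     → -34
PUSH 6  → -34 6
PUSH -6 → -34 6 -6
ROT     → 6 -6 -34
ADD     → 6 -40
DIV     → 0
DUP     → 0 0
DUP     → 0 0 0
OVER    → 0 0 0 0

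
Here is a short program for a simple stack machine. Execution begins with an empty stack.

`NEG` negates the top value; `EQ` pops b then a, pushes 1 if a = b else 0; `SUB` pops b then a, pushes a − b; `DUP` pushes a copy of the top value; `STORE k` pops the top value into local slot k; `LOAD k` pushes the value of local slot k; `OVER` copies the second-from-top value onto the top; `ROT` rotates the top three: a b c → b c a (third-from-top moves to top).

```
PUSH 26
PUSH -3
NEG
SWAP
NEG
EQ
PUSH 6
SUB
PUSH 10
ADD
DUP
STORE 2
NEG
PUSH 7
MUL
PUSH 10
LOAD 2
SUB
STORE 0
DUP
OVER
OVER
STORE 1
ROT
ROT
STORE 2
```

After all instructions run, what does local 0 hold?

PUSH 26 -> 26
PUSH -3 -> 26 -3
NEG     -> 26 3
SWAP    -> 3 26
NEG     -> 3 -26
EQ      -> 0
PUSH 6  -> 0 6
SUB     -> -6
PUSH 10 -> -6 10
ADD     -> 4
DUP     -> 4 4
STORE 2 -> 4
NEG     -> -4
PUSH 7  -> -4 7
MUL     -> -28
PUSH 10 -> -28 10
LOAD 2  -> -28 10 4
SUB     -> -28 6
STORE 0 -> -28
DUP     -> -28 -28
OVER    -> -28 -28 -28
OVER    -> -28 -28 -28 -28
STORE 1 -> -28 -28 -28
ROT     -> -28 -28 -28
ROT     -> -28 -28 -28
STORE 2 -> -28 -28

6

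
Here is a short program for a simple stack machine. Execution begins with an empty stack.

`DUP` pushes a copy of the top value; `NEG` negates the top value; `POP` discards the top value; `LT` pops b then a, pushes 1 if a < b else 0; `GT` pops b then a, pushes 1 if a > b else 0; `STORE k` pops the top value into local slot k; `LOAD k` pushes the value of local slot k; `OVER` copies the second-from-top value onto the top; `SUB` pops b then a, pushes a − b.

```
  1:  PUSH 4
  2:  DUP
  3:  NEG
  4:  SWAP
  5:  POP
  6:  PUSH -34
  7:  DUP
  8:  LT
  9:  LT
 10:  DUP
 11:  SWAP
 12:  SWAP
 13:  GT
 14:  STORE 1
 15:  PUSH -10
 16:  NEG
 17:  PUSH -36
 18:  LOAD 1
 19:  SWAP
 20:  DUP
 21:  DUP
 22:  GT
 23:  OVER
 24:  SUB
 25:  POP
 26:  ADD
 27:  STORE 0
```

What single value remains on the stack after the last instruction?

10

PUSH 4   -> [4]
DUP      -> [4, 4]
NEG      -> [4, -4]
SWAP     -> [-4, 4]
POP      -> [-4]
PUSH -34 -> [-4, -34]
DUP      -> [-4, -34, -34]
LT       -> [-4, 0]
LT       -> [1]
DUP      -> [1, 1]
SWAP     -> [1, 1]
SWAP     -> [1, 1]
GT       -> [0]
STORE 1  -> []
PUSH -10 -> [-10]
NEG      -> [10]
PUSH -36 -> [10, -36]
LOAD 1   -> [10, -36, 0]
SWAP     -> [10, 0, -36]
DUP      -> [10, 0, -36, -36]
DUP      -> [10, 0, -36, -36, -36]
GT       -> [10, 0, -36, 0]
OVER     -> [10, 0, -36, 0, -36]
SUB      -> [10, 0, -36, 36]
POP      -> [10, 0, -36]
ADD      -> [10, -36]
STORE 0  -> [10]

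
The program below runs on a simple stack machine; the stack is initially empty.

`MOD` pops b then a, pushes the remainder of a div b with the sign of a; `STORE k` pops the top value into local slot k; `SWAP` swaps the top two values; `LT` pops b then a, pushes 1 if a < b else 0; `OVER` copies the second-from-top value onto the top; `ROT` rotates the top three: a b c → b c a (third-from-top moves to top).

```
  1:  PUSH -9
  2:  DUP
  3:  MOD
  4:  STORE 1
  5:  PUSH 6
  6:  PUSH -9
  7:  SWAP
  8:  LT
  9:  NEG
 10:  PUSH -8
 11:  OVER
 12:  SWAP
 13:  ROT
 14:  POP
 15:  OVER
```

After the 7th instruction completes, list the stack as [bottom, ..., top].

[-9, 6]

PUSH -9 : [-9]
DUP     : [-9, -9]
MOD     : [0]
STORE 1 : []
PUSH 6  : [6]
PUSH -9 : [6, -9]
SWAP    : [-9, 6]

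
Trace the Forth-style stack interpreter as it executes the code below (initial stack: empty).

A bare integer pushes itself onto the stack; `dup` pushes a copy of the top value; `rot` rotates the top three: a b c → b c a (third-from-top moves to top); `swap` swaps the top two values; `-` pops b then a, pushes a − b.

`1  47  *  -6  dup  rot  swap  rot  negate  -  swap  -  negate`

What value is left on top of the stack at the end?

1      -> 1
47     -> 1 47
*      -> 47
-6     -> 47 -6
dup    -> 47 -6 -6
rot    -> -6 -6 47
swap   -> -6 47 -6
rot    -> 47 -6 -6
negate -> 47 -6 6
-      -> 47 -12
swap   -> -12 47
-      -> -59
negate -> 59

59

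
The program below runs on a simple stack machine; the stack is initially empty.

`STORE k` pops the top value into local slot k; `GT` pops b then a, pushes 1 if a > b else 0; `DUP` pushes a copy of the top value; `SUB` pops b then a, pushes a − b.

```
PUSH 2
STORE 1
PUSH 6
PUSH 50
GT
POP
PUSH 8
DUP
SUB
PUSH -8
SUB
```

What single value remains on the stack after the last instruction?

8

PUSH 2  -> [2]
STORE 1 -> []
PUSH 6  -> [6]
PUSH 50 -> [6, 50]
GT      -> [0]
POP     -> []
PUSH 8  -> [8]
DUP     -> [8, 8]
SUB     -> [0]
PUSH -8 -> [0, -8]
SUB     -> [8]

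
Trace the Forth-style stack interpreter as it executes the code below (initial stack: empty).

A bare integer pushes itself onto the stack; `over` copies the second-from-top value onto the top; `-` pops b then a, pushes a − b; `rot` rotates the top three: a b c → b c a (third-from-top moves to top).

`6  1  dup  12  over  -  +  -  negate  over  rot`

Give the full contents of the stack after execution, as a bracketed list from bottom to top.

6      → [6]
1      → [6, 1]
dup    → [6, 1, 1]
12     → [6, 1, 1, 12]
over   → [6, 1, 1, 12, 1]
-      → [6, 1, 1, 11]
+      → [6, 1, 12]
-      → [6, -11]
negate → [6, 11]
over   → [6, 11, 6]
rot    → [11, 6, 6]

[11, 6, 6]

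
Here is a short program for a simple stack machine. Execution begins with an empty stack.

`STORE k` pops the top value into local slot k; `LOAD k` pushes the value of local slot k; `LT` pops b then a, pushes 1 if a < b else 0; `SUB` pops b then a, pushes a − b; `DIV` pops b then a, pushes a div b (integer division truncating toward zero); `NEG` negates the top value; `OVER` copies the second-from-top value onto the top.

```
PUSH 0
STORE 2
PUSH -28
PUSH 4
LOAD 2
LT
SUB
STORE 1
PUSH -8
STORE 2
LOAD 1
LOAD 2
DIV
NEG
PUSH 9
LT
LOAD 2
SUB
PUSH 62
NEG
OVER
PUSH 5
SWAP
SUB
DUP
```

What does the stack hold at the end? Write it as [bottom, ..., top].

[9, -62, -4, -4]

PUSH 0   : 0
STORE 2  : (empty)
PUSH -28 : -28
PUSH 4   : -28 4
LOAD 2   : -28 4 0
LT       : -28 0
SUB      : -28
STORE 1  : (empty)
PUSH -8  : -8
STORE 2  : (empty)
LOAD 1   : -28
LOAD 2   : -28 -8
DIV      : 3
NEG      : -3
PUSH 9   : -3 9
LT       : 1
LOAD 2   : 1 -8
SUB      : 9
PUSH 62  : 9 62
NEG      : 9 -62
OVER     : 9 -62 9
PUSH 5   : 9 -62 9 5
SWAP     : 9 -62 5 9
SUB      : 9 -62 -4
DUP      : 9 -62 -4 -4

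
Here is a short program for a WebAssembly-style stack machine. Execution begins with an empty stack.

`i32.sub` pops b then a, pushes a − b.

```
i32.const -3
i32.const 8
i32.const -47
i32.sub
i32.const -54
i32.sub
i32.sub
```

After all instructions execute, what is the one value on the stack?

i32.const -3   -3
i32.const 8    -3 8
i32.const -47  -3 8 -47
i32.sub        -3 55
i32.const -54  -3 55 -54
i32.sub        -3 109
i32.sub        -112

-112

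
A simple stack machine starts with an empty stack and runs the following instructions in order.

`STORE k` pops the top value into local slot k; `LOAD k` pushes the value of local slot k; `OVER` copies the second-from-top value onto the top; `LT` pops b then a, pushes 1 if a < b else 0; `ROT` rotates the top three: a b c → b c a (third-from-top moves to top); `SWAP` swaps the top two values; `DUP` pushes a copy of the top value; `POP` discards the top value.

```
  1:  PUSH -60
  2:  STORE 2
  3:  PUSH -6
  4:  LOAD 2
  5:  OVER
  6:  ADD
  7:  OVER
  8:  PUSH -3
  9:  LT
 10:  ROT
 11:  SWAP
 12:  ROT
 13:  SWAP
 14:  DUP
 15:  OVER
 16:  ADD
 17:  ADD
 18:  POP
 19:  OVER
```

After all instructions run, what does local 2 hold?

PUSH -60 : [-60]
STORE 2  : []
PUSH -6  : [-6]
LOAD 2   : [-6, -60]
OVER     : [-6, -60, -6]
ADD      : [-6, -66]
OVER     : [-6, -66, -6]
PUSH -3  : [-6, -66, -6, -3]
LT       : [-6, -66, 1]
ROT      : [-66, 1, -6]
SWAP     : [-66, -6, 1]
ROT      : [-6, 1, -66]
SWAP     : [-6, -66, 1]
DUP      : [-6, -66, 1, 1]
OVER     : [-6, -66, 1, 1, 1]
ADD      : [-6, -66, 1, 2]
ADD      : [-6, -66, 3]
POP      : [-6, -66]
OVER     : [-6, -66, -6]

-60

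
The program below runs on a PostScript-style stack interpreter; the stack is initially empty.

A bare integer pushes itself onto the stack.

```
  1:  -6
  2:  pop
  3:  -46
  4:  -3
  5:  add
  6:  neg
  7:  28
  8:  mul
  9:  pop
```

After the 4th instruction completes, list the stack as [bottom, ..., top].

[-46, -3]

-6   -6
pop  (empty)
-46  -46
-3   -46 -3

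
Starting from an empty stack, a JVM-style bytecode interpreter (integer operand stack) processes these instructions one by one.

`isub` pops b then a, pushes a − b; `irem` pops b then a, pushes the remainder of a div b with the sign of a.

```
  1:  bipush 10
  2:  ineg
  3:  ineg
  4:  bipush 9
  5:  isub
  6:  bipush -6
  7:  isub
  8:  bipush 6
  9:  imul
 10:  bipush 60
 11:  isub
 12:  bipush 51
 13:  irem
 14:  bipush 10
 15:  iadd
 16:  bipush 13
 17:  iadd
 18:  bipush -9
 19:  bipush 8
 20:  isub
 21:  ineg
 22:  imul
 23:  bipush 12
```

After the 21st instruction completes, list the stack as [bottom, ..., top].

[5, 17]

bipush 10  [10]
ineg       [-10]
ineg       [10]
bipush 9   [10, 9]
isub       [1]
bipush -6  [1, -6]
isub       [7]
bipush 6   [7, 6]
imul       [42]
bipush 60  [42, 60]
isub       [-18]
bipush 51  [-18, 51]
irem       [-18]
bipush 10  [-18, 10]
iadd       [-8]
bipush 13  [-8, 13]
iadd       [5]
bipush -9  [5, -9]
bipush 8   [5, -9, 8]
isub       [5, -17]
ineg       [5, 17]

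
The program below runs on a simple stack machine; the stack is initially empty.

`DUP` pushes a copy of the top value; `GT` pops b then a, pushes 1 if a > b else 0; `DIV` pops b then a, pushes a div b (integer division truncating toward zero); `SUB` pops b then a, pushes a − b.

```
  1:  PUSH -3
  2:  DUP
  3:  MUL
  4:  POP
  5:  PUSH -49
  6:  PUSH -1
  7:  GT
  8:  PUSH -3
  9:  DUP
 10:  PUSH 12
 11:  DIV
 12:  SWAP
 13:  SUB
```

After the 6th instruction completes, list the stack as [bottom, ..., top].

PUSH -3  : [-3]
DUP      : [-3, -3]
MUL      : [9]
POP      : []
PUSH -49 : [-49]
PUSH -1  : [-49, -1]

[-49, -1]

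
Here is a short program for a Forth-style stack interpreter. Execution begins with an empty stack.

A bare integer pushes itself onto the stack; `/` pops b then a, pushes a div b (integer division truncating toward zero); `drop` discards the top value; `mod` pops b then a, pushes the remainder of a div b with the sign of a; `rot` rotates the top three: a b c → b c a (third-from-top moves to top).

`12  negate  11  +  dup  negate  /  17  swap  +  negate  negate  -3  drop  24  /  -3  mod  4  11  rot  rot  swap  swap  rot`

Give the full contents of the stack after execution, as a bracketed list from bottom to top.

12     : 12
negate : -12
11     : -12 11
+      : -1
dup    : -1 -1
negate : -1 1
/      : -1
17     : -1 17
swap   : 17 -1
+      : 16
negate : -16
negate : 16
-3     : 16 -3
drop   : 16
24     : 16 24
/      : 0
-3     : 0 -3
mod    : 0
4      : 0 4
11     : 0 4 11
rot    : 4 11 0
rot    : 11 0 4
swap   : 11 4 0
swap   : 11 0 4
rot    : 0 4 11

[0, 4, 11]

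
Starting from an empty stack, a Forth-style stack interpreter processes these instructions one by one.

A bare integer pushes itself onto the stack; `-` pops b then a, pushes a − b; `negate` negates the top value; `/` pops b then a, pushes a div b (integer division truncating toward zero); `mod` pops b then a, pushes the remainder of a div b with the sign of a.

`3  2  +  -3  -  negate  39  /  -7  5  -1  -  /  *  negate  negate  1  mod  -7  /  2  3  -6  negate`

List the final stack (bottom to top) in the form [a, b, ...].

3      -> 3
2      -> 3 2
+      -> 5
-3     -> 5 -3
-      -> 8
negate -> -8
39     -> -8 39
/      -> 0
-7     -> 0 -7
5      -> 0 -7 5
-1     -> 0 -7 5 -1
-      -> 0 -7 6
/      -> 0 -1
*      -> 0
negate -> 0
negate -> 0
1      -> 0 1
mod    -> 0
-7     -> 0 -7
/      -> 0
2      -> 0 2
3      -> 0 2 3
-6     -> 0 2 3 -6
negate -> 0 2 3 6

[0, 2, 3, 6]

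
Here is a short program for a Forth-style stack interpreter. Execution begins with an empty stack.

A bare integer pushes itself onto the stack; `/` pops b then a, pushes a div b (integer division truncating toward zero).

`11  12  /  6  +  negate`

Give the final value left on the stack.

11     -> 11
12     -> 11 12
/      -> 0
6      -> 0 6
+      -> 6
negate -> -6

-6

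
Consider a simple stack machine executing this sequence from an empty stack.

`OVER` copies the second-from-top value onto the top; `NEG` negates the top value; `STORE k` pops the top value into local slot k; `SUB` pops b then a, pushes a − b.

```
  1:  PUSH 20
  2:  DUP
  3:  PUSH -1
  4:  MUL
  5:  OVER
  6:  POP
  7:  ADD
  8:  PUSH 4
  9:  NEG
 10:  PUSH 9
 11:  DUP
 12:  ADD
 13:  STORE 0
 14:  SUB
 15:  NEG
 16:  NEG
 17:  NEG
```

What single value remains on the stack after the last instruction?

-4

PUSH 20 : [20]
DUP     : [20, 20]
PUSH -1 : [20, 20, -1]
MUL     : [20, -20]
OVER    : [20, -20, 20]
POP     : [20, -20]
ADD     : [0]
PUSH 4  : [0, 4]
NEG     : [0, -4]
PUSH 9  : [0, -4, 9]
DUP     : [0, -4, 9, 9]
ADD     : [0, -4, 18]
STORE 0 : [0, -4]
SUB     : [4]
NEG     : [-4]
NEG     : [4]
NEG     : [-4]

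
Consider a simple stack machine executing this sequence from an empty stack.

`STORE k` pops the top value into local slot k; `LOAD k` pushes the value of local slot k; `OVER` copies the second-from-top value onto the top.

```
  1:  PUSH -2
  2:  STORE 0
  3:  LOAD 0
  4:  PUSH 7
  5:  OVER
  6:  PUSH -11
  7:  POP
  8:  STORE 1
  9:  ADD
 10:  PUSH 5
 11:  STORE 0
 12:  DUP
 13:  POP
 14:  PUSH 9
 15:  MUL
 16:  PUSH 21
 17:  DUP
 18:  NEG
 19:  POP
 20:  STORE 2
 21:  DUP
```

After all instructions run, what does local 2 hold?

PUSH -2  : [-2]
STORE 0  : []
LOAD 0   : [-2]
PUSH 7   : [-2, 7]
OVER     : [-2, 7, -2]
PUSH -11 : [-2, 7, -2, -11]
POP      : [-2, 7, -2]
STORE 1  : [-2, 7]
ADD      : [5]
PUSH 5   : [5, 5]
STORE 0  : [5]
DUP      : [5, 5]
POP      : [5]
PUSH 9   : [5, 9]
MUL      : [45]
PUSH 21  : [45, 21]
DUP      : [45, 21, 21]
NEG      : [45, 21, -21]
POP      : [45, 21]
STORE 2  : [45]
DUP      : [45, 45]

21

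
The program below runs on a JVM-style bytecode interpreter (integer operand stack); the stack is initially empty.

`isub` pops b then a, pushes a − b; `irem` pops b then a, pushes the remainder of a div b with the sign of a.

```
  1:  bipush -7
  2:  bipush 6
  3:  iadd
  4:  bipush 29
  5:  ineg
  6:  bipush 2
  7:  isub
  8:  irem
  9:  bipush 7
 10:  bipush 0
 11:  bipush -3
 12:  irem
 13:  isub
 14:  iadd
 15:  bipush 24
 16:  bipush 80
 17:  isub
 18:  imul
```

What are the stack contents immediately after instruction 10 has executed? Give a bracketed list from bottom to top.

[-1, 7, 0]

bipush -7 -> -7
bipush 6  -> -7 6
iadd      -> -1
bipush 29 -> -1 29
ineg      -> -1 -29
bipush 2  -> -1 -29 2
isub      -> -1 -31
irem      -> -1
bipush 7  -> -1 7
bipush 0  -> -1 7 0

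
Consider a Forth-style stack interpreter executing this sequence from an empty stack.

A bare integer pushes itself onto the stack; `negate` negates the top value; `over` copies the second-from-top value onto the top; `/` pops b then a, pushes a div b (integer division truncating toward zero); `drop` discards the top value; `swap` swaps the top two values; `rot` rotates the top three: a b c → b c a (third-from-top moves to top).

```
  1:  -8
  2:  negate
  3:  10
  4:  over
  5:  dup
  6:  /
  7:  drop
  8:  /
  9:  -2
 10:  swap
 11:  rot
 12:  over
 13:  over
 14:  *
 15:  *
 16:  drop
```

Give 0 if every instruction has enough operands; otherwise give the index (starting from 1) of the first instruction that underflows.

-8      -8
negate  8
10      8 10
over    8 10 8
dup     8 10 8 8
/       8 10 1
drop    8 10
/       0
-2      0 -2
swap    -2 0
rot  — needs 3 operands, stack has 2 → underflow

11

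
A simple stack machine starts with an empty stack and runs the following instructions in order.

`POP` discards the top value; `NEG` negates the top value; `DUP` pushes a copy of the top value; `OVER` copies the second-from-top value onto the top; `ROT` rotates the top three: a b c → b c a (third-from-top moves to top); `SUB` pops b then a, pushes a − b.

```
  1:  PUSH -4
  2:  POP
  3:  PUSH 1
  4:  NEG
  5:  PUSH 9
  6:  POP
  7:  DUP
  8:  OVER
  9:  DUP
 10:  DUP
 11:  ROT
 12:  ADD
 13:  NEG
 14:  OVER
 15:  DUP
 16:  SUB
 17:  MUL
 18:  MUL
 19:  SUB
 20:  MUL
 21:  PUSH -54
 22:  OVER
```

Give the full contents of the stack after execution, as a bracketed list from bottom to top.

[1, -54, 1]

PUSH -4  → [-4]
POP      → []
PUSH 1   → [1]
NEG      → [-1]
PUSH 9   → [-1, 9]
POP      → [-1]
DUP      → [-1, -1]
OVER     → [-1, -1, -1]
DUP      → [-1, -1, -1, -1]
DUP      → [-1, -1, -1, -1, -1]
ROT      → [-1, -1, -1, -1, -1]
ADD      → [-1, -1, -1, -2]
NEG      → [-1, -1, -1, 2]
OVER     → [-1, -1, -1, 2, -1]
DUP      → [-1, -1, -1, 2, -1, -1]
SUB      → [-1, -1, -1, 2, 0]
MUL      → [-1, -1, -1, 0]
MUL      → [-1, -1, 0]
SUB      → [-1, -1]
MUL      → [1]
PUSH -54 → [1, -54]
OVER     → [1, -54, 1]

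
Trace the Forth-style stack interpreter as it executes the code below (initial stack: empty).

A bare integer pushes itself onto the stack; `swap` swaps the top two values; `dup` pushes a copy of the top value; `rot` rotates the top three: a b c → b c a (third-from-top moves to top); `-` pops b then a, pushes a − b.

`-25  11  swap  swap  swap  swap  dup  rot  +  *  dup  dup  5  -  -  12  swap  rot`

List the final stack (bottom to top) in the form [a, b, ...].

[12, 5, -154]

-25  -> -25
11   -> -25 11
swap -> 11 -25
swap -> -25 11
swap -> 11 -25
swap -> -25 11
dup  -> -25 11 11
rot  -> 11 11 -25
+    -> 11 -14
*    -> -154
dup  -> -154 -154
dup  -> -154 -154 -154
5    -> -154 -154 -154 5
-    -> -154 -154 -159
-    -> -154 5
12   -> -154 5 12
swap -> -154 12 5
rot  -> 12 5 -154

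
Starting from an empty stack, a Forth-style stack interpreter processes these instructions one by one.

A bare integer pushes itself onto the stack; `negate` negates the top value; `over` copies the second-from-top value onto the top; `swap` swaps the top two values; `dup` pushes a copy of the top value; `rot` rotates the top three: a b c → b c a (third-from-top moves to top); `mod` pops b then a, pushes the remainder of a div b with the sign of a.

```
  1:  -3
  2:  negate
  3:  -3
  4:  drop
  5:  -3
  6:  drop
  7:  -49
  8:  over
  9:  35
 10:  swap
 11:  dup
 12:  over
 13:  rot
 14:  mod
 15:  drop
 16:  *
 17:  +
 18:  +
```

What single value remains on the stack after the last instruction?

-3     : [-3]
negate : [3]
-3     : [3, -3]
drop   : [3]
-3     : [3, -3]
drop   : [3]
-49    : [3, -49]
over   : [3, -49, 3]
35     : [3, -49, 3, 35]
swap   : [3, -49, 35, 3]
dup    : [3, -49, 35, 3, 3]
over   : [3, -49, 35, 3, 3, 3]
rot    : [3, -49, 35, 3, 3, 3]
mod    : [3, -49, 35, 3, 0]
drop   : [3, -49, 35, 3]
*      : [3, -49, 105]
+      : [3, 56]
+      : [59]

59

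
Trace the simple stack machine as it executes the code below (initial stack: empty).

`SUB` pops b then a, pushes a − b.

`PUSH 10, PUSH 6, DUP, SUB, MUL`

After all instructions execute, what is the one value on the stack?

0

PUSH 10 -> 10
PUSH 6  -> 10 6
DUP     -> 10 6 6
SUB     -> 10 0
MUL     -> 0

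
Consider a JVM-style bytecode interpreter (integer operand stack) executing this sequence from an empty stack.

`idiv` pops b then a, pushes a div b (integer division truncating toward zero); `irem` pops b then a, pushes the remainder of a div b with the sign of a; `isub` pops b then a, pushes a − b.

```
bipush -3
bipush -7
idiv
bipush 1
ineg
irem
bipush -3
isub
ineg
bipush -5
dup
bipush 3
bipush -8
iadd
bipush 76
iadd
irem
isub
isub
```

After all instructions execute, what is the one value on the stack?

bipush -3  -3
bipush -7  -3 -7
idiv       0
bipush 1   0 1
ineg       0 -1
irem       0
bipush -3  0 -3
isub       3
ineg       -3
bipush -5  -3 -5
dup        -3 -5 -5
bipush 3   -3 -5 -5 3
bipush -8  -3 -5 -5 3 -8
iadd       -3 -5 -5 -5
bipush 76  -3 -5 -5 -5 76
iadd       -3 -5 -5 71
irem       -3 -5 -5
isub       -3 0
isub       -3

-3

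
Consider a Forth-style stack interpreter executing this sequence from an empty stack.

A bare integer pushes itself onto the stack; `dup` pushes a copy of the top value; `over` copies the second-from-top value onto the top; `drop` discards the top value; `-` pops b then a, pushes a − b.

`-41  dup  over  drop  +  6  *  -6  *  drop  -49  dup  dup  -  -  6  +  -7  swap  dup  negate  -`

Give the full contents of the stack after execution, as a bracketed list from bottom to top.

[-7, -86]

-41    -> [-41]
dup    -> [-41, -41]
over   -> [-41, -41, -41]
drop   -> [-41, -41]
+      -> [-82]
6      -> [-82, 6]
*      -> [-492]
-6     -> [-492, -6]
*      -> [2952]
drop   -> []
-49    -> [-49]
dup    -> [-49, -49]
dup    -> [-49, -49, -49]
-      -> [-49, 0]
-      -> [-49]
6      -> [-49, 6]
+      -> [-43]
-7     -> [-43, -7]
swap   -> [-7, -43]
dup    -> [-7, -43, -43]
negate -> [-7, -43, 43]
-      -> [-7, -86]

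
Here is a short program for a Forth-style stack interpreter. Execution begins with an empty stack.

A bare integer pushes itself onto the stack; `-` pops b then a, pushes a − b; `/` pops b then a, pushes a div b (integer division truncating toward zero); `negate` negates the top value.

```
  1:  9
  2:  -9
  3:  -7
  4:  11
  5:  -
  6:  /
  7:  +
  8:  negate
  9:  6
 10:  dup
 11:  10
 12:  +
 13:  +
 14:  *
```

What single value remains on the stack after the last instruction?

-198

9      -> [9]
-9     -> [9, -9]
-7     -> [9, -9, -7]
11     -> [9, -9, -7, 11]
-      -> [9, -9, -18]
/      -> [9, 0]
+      -> [9]
negate -> [-9]
6      -> [-9, 6]
dup    -> [-9, 6, 6]
10     -> [-9, 6, 6, 10]
+      -> [-9, 6, 16]
+      -> [-9, 22]
*      -> [-198]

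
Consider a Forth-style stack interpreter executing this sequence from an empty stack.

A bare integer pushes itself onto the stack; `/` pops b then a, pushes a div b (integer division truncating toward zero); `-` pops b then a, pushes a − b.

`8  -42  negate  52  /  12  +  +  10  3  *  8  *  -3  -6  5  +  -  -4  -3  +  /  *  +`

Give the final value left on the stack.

8      : [8]
-42    : [8, -42]
negate : [8, 42]
52     : [8, 42, 52]
/      : [8, 0]
12     : [8, 0, 12]
+      : [8, 12]
+      : [20]
10     : [20, 10]
3      : [20, 10, 3]
*      : [20, 30]
8      : [20, 30, 8]
*      : [20, 240]
-3     : [20, 240, -3]
-6     : [20, 240, -3, -6]
5      : [20, 240, -3, -6, 5]
+      : [20, 240, -3, -1]
-      : [20, 240, -2]
-4     : [20, 240, -2, -4]
-3     : [20, 240, -2, -4, -3]
+      : [20, 240, -2, -7]
/      : [20, 240, 0]
*      : [20, 0]
+      : [20]

20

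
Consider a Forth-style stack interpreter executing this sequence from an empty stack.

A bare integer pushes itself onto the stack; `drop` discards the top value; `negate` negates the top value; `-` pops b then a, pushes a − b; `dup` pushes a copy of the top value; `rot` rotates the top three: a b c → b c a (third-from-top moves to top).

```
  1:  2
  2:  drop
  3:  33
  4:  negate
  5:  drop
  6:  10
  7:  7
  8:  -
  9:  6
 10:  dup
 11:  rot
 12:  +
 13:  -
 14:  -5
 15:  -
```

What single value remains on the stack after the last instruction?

2      : [2]
drop   : []
33     : [33]
negate : [-33]
drop   : []
10     : [10]
7      : [10, 7]
-      : [3]
6      : [3, 6]
dup    : [3, 6, 6]
rot    : [6, 6, 3]
+      : [6, 9]
-      : [-3]
-5     : [-3, -5]
-      : [2]

2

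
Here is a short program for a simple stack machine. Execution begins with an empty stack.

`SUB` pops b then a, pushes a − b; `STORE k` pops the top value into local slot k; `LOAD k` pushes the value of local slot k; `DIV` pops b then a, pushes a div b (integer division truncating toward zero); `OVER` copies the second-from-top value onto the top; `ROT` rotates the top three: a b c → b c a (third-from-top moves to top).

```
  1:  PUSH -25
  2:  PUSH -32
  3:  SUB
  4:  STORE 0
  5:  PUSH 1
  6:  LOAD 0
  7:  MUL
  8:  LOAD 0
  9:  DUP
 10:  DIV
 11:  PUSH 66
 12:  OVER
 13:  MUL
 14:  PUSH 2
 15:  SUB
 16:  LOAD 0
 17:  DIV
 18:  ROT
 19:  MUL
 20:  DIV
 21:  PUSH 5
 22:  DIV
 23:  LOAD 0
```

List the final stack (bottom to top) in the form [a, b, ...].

PUSH -25 → [-25]
PUSH -32 → [-25, -32]
SUB      → [7]
STORE 0  → []
PUSH 1   → [1]
LOAD 0   → [1, 7]
MUL      → [7]
LOAD 0   → [7, 7]
DUP      → [7, 7, 7]
DIV      → [7, 1]
PUSH 66  → [7, 1, 66]
OVER     → [7, 1, 66, 1]
MUL      → [7, 1, 66]
PUSH 2   → [7, 1, 66, 2]
SUB      → [7, 1, 64]
LOAD 0   → [7, 1, 64, 7]
DIV      → [7, 1, 9]
ROT      → [1, 9, 7]
MUL      → [1, 63]
DIV      → [0]
PUSH 5   → [0, 5]
DIV      → [0]
LOAD 0   → [0, 7]

[0, 7]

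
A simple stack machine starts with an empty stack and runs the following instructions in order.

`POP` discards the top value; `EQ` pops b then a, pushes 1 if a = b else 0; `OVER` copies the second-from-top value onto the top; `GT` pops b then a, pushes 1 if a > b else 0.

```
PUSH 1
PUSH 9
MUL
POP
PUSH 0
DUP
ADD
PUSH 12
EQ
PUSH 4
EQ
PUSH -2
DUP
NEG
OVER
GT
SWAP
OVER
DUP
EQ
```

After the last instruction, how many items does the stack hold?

4

PUSH 1  : 1
PUSH 9  : 1 9
MUL     : 9
POP     : (empty)
PUSH 0  : 0
DUP     : 0 0
ADD     : 0
PUSH 12 : 0 12
EQ      : 0
PUSH 4  : 0 4
EQ      : 0
PUSH -2 : 0 -2
DUP     : 0 -2 -2
NEG     : 0 -2 2
OVER    : 0 -2 2 -2
GT      : 0 -2 1
SWAP    : 0 1 -2
OVER    : 0 1 -2 1
DUP     : 0 1 -2 1 1
EQ      : 0 1 -2 1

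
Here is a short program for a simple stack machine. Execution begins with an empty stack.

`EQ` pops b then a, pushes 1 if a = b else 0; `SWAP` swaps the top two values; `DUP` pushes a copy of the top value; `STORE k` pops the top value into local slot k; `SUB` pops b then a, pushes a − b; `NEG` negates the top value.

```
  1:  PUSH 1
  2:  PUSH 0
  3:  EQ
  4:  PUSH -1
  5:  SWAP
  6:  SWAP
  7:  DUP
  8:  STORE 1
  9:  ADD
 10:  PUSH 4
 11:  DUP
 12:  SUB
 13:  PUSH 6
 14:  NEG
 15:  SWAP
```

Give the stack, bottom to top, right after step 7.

PUSH 1   [1]
PUSH 0   [1, 0]
EQ       [0]
PUSH -1  [0, -1]
SWAP     [-1, 0]
SWAP     [0, -1]
DUP      [0, -1, -1]

[0, -1, -1]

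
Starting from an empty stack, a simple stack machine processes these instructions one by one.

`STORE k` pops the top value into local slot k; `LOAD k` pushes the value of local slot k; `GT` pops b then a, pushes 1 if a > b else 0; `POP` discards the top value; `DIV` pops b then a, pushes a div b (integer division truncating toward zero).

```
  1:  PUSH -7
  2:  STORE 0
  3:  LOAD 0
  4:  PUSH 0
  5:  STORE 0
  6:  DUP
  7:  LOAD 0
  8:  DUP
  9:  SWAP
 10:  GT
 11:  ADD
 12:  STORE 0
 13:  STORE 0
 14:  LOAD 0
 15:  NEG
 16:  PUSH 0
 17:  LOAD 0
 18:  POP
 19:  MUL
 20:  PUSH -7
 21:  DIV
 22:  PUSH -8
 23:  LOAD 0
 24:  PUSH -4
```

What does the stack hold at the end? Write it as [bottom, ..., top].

[0, -8, -7, -4]

PUSH -7 → -7
STORE 0 → (empty)
LOAD 0  → -7
PUSH 0  → -7 0
STORE 0 → -7
DUP     → -7 -7
LOAD 0  → -7 -7 0
DUP     → -7 -7 0 0
SWAP    → -7 -7 0 0
GT      → -7 -7 0
ADD     → -7 -7
STORE 0 → -7
STORE 0 → (empty)
LOAD 0  → -7
NEG     → 7
PUSH 0  → 7 0
LOAD 0  → 7 0 -7
POP     → 7 0
MUL     → 0
PUSH -7 → 0 -7
DIV     → 0
PUSH -8 → 0 -8
LOAD 0  → 0 -8 -7
PUSH -4 → 0 -8 -7 -4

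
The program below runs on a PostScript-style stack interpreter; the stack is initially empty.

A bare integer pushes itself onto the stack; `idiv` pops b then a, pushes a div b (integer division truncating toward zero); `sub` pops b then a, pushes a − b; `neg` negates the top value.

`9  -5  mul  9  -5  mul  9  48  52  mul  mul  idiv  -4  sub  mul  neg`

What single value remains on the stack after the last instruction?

9    : 9
-5   : 9 -5
mul  : -45
9    : -45 9
-5   : -45 9 -5
mul  : -45 -45
9    : -45 -45 9
48   : -45 -45 9 48
52   : -45 -45 9 48 52
mul  : -45 -45 9 2496
mul  : -45 -45 22464
idiv : -45 0
-4   : -45 0 -4
sub  : -45 4
mul  : -180
neg  : 180

180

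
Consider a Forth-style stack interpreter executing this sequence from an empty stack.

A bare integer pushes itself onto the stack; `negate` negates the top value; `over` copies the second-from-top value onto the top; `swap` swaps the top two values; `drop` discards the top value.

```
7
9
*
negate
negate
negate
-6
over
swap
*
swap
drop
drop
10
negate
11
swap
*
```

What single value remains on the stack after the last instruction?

7      → 7
9      → 7 9
*      → 63
negate → -63
negate → 63
negate → -63
-6     → -63 -6
over   → -63 -6 -63
swap   → -63 -63 -6
*      → -63 378
swap   → 378 -63
drop   → 378
drop   → (empty)
10     → 10
negate → -10
11     → -10 11
swap   → 11 -10
*      → -110

-110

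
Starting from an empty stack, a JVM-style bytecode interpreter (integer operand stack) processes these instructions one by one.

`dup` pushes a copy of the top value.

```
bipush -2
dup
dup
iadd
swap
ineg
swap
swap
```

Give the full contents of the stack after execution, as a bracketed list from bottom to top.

bipush -2  [-2]
dup        [-2, -2]
dup        [-2, -2, -2]
iadd       [-2, -4]
swap       [-4, -2]
ineg       [-4, 2]
swap       [2, -4]
swap       [-4, 2]

[-4, 2]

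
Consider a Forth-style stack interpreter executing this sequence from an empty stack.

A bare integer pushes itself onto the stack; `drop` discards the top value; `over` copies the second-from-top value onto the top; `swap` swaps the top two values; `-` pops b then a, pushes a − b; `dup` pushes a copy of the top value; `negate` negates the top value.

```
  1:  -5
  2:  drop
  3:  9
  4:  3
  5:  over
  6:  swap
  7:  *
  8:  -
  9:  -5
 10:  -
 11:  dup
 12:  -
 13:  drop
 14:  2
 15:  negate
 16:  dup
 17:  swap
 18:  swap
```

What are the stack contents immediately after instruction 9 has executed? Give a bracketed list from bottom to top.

-5   : -5
drop : (empty)
9    : 9
3    : 9 3
over : 9 3 9
swap : 9 9 3
*    : 9 27
-    : -18
-5   : -18 -5

[-18, -5]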